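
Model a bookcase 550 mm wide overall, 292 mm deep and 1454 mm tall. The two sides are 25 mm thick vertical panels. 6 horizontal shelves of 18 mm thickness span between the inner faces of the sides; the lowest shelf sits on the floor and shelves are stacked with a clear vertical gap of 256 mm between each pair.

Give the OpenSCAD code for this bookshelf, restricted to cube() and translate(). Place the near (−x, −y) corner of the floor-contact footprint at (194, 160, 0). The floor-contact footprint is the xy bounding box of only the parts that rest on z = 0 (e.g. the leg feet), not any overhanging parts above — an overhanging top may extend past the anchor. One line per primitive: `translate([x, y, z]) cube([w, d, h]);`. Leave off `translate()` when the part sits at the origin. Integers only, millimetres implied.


translate([194, 160, 0]) cube([25, 292, 1454]);
translate([719, 160, 0]) cube([25, 292, 1454]);
translate([219, 160, 0]) cube([500, 292, 18]);
translate([219, 160, 274]) cube([500, 292, 18]);
translate([219, 160, 548]) cube([500, 292, 18]);
translate([219, 160, 822]) cube([500, 292, 18]);
translate([219, 160, 1096]) cube([500, 292, 18]);
translate([219, 160, 1370]) cube([500, 292, 18]);


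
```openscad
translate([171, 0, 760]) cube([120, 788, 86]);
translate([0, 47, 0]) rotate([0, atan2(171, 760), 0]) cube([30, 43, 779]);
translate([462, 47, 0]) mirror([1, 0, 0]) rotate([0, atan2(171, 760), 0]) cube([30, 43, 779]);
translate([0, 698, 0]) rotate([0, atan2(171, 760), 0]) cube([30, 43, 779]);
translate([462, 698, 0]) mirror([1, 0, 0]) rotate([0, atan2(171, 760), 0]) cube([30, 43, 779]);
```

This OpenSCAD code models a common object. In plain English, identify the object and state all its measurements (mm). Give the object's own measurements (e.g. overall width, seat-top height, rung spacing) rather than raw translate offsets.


A sawhorse. A 120×788×86 mm beam (x, y, z) sits on two A-frame leg pairs. Each pair is two raked legs of 30×43 mm section (43 mm along y) splaying symmetrically in x. Each leg rises 760 mm vertically over 171 mm of horizontal reach and is 779 mm long along its own axis. Every leg's outer bottom edge rests on the floor and its outer top edge meets a bottom edge of the beam — the left legs (tilting toward +x) meet the beam's −x bottom edge, the right legs (their mirror images, tilting toward −x) meet its +x bottom edge — so the leg tops tuck under the beam, the beam's underside is 760 mm above the floor, and the feet are 462 mm apart outside-to-outside with the beam centred between them. The two leg pairs are set in 47 mm from either end of the beam.


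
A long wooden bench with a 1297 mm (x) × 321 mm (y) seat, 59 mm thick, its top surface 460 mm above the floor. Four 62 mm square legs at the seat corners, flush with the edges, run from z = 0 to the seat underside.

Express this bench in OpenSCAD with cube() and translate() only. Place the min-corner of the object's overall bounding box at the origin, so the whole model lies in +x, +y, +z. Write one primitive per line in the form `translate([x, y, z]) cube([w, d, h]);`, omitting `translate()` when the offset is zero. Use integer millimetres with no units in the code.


translate([0, 0, 401]) cube([1297, 321, 59]);
cube([62, 62, 401]);
translate([0, 259, 0]) cube([62, 62, 401]);
translate([1235, 0, 0]) cube([62, 62, 401]);
translate([1235, 259, 0]) cube([62, 62, 401]);


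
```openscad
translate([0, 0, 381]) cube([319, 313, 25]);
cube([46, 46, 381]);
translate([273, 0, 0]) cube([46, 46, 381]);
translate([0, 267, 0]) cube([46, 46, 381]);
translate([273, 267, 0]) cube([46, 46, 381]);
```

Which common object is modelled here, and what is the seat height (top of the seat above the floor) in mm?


A stool. The seat height is 406 mm.

A 319×313×25 slab at z = 381 on four corner posts — a stool. The seat top is 381 + 25 = 406 mm.


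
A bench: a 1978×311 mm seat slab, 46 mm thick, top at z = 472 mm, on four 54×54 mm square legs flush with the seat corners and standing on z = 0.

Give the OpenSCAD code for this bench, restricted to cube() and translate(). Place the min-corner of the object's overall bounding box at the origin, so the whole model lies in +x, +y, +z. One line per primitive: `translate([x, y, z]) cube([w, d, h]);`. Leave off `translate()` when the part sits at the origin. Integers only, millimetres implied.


// leg_h = 472 − 46 = 426
translate([0, 0, 426]) cube([1978, 311, 46]);
cube([54, 54, 426]);
translate([0, 257, 0]) cube([54, 54, 426]);
translate([1924, 0, 0]) cube([54, 54, 426]);
translate([1924, 257, 0]) cube([54, 54, 426]);


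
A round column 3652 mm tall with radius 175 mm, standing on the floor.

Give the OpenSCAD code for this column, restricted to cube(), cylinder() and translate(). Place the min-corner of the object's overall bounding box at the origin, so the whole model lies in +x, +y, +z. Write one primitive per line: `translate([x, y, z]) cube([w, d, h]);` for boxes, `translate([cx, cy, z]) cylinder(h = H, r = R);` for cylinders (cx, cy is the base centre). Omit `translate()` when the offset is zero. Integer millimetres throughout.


translate([175, 175, 0]) cylinder(h = 3652, r = 175);


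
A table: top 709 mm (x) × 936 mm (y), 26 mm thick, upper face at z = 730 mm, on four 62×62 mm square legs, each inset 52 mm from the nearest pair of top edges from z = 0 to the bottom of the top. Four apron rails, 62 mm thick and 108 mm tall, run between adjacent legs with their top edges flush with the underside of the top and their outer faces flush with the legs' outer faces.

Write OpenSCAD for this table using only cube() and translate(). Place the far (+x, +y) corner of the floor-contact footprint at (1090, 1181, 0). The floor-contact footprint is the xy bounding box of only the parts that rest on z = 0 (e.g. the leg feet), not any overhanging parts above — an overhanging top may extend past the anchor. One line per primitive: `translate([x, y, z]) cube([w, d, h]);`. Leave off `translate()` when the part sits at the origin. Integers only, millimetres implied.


translate([433, 297, 704]) cube([709, 936, 26]);
translate([485, 349, 0]) cube([62, 62, 704]);
translate([1028, 349, 0]) cube([62, 62, 704]);
translate([485, 1119, 0]) cube([62, 62, 704]);
translate([1028, 1119, 0]) cube([62, 62, 704]);
translate([547, 349, 596]) cube([481, 62, 108]);
translate([547, 1119, 596]) cube([481, 62, 108]);
translate([485, 411, 596]) cube([62, 708, 108]);
translate([1028, 411, 596]) cube([62, 708, 108]);


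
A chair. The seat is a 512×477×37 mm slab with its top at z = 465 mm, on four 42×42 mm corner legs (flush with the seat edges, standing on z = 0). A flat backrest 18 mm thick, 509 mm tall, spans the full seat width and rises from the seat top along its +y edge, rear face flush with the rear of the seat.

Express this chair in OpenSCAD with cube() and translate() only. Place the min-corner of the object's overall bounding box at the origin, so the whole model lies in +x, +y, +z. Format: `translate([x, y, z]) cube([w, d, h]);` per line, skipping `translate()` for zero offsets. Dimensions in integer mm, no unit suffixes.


// leg_h = 465 - 37 = 428
translate([0, 0, 428]) cube([512, 477, 37]);
cube([42, 42, 428]);
translate([470, 0, 0]) cube([42, 42, 428]);
translate([0, 435, 0]) cube([42, 42, 428]);
translate([470, 435, 0]) cube([42, 42, 428]);
translate([0, 459, 465]) cube([512, 18, 509]);


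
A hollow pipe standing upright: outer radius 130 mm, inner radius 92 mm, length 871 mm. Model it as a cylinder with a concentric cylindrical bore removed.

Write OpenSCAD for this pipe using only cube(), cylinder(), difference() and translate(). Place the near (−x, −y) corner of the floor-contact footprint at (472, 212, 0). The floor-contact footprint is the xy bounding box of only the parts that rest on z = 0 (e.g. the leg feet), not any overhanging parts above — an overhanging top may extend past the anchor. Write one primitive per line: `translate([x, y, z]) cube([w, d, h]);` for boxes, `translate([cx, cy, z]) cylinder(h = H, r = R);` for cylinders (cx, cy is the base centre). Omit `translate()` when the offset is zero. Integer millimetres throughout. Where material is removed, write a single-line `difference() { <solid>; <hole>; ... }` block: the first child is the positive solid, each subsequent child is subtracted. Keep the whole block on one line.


difference() { translate([602, 342, 0]) cylinder(h = 871, r = 130); translate([602, 342, 0]) cylinder(h = 871, r = 92); }


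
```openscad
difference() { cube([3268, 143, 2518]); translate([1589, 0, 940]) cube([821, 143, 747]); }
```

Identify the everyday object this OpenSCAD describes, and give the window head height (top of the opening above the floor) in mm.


A wall with a window opening. The window head height is 1687 mm.

A wall with a rectangular opening subtracted — a window. Sill at z = 940, opening 747 mm tall, so the head is at 940 + 747 = 1687 mm.


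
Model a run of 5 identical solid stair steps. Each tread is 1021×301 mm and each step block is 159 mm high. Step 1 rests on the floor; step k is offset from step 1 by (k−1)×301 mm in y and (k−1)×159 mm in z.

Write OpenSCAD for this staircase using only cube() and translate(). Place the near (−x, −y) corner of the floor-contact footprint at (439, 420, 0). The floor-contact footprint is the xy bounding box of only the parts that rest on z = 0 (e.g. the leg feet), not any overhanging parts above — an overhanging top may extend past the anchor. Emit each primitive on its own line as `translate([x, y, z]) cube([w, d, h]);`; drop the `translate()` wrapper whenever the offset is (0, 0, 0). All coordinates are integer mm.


translate([439, 420, 0]) cube([1021, 301, 159]);
translate([439, 721, 159]) cube([1021, 301, 159]);
translate([439, 1022, 318]) cube([1021, 301, 159]);
translate([439, 1323, 477]) cube([1021, 301, 159]);
translate([439, 1624, 636]) cube([1021, 301, 159]);


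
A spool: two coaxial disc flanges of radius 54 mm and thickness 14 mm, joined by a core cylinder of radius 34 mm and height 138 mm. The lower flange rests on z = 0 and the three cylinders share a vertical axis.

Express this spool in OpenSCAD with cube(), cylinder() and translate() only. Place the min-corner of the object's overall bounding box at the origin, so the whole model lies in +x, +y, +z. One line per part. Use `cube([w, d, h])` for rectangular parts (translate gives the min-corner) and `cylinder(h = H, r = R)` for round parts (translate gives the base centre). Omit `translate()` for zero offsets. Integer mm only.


translate([54, 54, 0]) cylinder(h = 14, r = 54);
translate([54, 54, 14]) cylinder(h = 138, r = 34);
translate([54, 54, 152]) cylinder(h = 14, r = 54);


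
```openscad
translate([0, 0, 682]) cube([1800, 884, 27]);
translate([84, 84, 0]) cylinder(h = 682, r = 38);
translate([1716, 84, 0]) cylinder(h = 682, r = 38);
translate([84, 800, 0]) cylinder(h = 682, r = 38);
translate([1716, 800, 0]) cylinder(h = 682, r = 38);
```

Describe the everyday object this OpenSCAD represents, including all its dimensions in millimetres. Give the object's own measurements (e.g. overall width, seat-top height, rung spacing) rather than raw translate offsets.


A table: top 1800 mm (x) × 884 mm (y), 27 mm thick, upper face at z = 709 mm, on four round legs of 76 mm diameter, each leg's bounding box inset 46 mm from the nearest pair of top edges from z = 0 to the bottom of the top.


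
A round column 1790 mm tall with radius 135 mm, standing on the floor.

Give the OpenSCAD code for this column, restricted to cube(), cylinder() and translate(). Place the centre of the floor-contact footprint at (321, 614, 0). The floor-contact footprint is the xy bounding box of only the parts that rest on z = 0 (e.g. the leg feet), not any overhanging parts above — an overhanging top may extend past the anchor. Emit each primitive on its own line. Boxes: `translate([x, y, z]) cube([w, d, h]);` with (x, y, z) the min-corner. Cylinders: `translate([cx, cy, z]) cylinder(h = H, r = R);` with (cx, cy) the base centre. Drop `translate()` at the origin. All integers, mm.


translate([321, 614, 0]) cylinder(h = 1790, r = 135);


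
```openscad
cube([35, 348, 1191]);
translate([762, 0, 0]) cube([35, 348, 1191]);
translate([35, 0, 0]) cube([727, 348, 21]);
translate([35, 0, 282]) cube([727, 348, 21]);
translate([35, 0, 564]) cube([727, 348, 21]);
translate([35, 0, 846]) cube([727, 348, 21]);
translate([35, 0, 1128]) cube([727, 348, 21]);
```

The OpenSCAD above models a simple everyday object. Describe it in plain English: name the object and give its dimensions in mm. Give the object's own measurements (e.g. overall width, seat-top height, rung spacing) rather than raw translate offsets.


An open bookshelf. Two side panels, each 35 mm thick, 348 mm deep and 1191 mm tall, stand 797 mm apart (outside-to-outside). Between them sit 5 shelves, each 21 mm thick and 348 mm deep, spanning the full gap between the sides. The bottom shelf rests on the floor (its underside at z = 0) and the clear gap between one shelf's top and the next shelf's underside is 261 mm.


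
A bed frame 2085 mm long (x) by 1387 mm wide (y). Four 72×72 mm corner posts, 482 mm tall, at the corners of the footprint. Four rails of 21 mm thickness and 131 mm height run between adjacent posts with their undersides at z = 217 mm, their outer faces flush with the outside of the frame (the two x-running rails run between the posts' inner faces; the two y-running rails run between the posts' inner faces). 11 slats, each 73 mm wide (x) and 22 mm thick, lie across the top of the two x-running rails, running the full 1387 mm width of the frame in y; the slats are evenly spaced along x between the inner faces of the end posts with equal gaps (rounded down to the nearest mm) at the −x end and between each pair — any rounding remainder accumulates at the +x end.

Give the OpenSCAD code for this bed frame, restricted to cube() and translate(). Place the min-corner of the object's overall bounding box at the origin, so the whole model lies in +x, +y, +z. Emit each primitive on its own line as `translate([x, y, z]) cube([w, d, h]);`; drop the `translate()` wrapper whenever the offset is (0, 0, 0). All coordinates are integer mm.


cube([72, 72, 482]);
translate([0, 1315, 0]) cube([72, 72, 482]);
translate([2013, 0, 0]) cube([72, 72, 482]);
translate([2013, 1315, 0]) cube([72, 72, 482]);
translate([72, 0, 217]) cube([1941, 21, 131]);
translate([72, 1366, 217]) cube([1941, 21, 131]);
translate([0, 72, 217]) cube([21, 1243, 131]);
translate([2064, 72, 217]) cube([21, 1243, 131]);
translate([166, 0, 348]) cube([73, 1387, 22]);
translate([333, 0, 348]) cube([73, 1387, 22]);
translate([500, 0, 348]) cube([73, 1387, 22]);
translate([667, 0, 348]) cube([73, 1387, 22]);
translate([834, 0, 348]) cube([73, 1387, 22]);
translate([1001, 0, 348]) cube([73, 1387, 22]);
translate([1168, 0, 348]) cube([73, 1387, 22]);
translate([1335, 0, 348]) cube([73, 1387, 22]);
translate([1502, 0, 348]) cube([73, 1387, 22]);
translate([1669, 0, 348]) cube([73, 1387, 22]);
translate([1836, 0, 348]) cube([73, 1387, 22]);


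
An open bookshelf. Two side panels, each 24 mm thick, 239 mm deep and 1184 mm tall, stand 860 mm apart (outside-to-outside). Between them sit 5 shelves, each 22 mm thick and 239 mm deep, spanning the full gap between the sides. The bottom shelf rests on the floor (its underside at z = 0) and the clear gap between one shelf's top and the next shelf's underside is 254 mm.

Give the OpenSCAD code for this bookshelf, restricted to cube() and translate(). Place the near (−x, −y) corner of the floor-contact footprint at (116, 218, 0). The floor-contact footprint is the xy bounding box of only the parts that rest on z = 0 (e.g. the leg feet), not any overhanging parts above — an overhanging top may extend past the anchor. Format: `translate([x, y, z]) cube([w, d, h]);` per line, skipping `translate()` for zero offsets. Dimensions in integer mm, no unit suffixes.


translate([116, 218, 0]) cube([24, 239, 1184]);
translate([952, 218, 0]) cube([24, 239, 1184]);
translate([140, 218, 0]) cube([812, 239, 22]);
translate([140, 218, 276]) cube([812, 239, 22]);
translate([140, 218, 552]) cube([812, 239, 22]);
translate([140, 218, 828]) cube([812, 239, 22]);
translate([140, 218, 1104]) cube([812, 239, 22]);


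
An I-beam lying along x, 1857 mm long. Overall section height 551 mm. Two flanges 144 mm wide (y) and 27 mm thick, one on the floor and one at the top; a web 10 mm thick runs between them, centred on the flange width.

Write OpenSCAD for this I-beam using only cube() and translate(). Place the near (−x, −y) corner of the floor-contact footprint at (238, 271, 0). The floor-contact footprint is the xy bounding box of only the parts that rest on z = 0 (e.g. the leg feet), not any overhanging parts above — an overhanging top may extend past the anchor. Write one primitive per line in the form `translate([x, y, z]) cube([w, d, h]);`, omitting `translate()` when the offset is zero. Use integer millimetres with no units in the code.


translate([238, 271, 0]) cube([1857, 144, 27]);
translate([238, 338, 27]) cube([1857, 10, 497]);
translate([238, 271, 524]) cube([1857, 144, 27]);


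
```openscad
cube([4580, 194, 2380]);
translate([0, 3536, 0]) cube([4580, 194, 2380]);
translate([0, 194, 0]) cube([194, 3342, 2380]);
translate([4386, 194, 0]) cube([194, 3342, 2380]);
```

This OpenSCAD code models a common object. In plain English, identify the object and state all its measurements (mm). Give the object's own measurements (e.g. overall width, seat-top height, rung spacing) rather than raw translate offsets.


The wall frame of a small rectangular building: four walls, each 2380 mm tall and 194 mm thick, enclosing a footprint 4580 mm (x) by 3730 mm (y) outside-to-outside, with no floor or roof. The front and back walls (the −y and +y sides) span the full width; the two side walls fit between them.


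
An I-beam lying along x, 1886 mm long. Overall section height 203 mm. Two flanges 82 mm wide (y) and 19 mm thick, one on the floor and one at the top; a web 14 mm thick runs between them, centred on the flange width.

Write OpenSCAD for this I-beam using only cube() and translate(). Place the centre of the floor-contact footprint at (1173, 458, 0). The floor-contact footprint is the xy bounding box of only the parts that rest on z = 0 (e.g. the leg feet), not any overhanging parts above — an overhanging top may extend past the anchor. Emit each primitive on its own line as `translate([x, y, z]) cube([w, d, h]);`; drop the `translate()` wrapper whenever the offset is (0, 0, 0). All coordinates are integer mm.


translate([230, 417, 0]) cube([1886, 82, 19]);
translate([230, 451, 19]) cube([1886, 14, 165]);
translate([230, 417, 184]) cube([1886, 82, 19]);


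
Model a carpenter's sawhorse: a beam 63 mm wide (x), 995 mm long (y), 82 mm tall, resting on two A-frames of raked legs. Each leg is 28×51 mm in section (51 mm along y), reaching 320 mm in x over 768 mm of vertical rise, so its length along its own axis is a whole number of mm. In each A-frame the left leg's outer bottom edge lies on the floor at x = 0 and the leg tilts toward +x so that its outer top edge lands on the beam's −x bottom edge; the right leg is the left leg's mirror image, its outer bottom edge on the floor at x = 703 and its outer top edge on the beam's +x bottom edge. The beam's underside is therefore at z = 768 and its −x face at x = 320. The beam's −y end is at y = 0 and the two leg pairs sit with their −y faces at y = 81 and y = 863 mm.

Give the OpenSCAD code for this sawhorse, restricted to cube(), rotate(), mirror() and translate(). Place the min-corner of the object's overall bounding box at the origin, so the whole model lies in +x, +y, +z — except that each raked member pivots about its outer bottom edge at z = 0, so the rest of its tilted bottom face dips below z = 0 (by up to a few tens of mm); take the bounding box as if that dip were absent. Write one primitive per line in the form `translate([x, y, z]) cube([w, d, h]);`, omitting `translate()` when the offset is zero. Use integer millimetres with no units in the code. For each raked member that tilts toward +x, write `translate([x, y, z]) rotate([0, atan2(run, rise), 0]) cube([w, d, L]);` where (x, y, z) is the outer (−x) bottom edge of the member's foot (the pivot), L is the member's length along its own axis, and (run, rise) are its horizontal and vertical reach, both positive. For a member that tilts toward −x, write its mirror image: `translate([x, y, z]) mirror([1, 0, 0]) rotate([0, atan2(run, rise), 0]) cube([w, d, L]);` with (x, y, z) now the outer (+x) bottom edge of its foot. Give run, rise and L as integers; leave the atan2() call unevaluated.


translate([320, 0, 768]) cube([63, 995, 82]);
translate([0, 81, 0]) rotate([0, atan2(320, 768), 0]) cube([28, 51, 832]);
translate([703, 81, 0]) mirror([1, 0, 0]) rotate([0, atan2(320, 768), 0]) cube([28, 51, 832]);
translate([0, 863, 0]) rotate([0, atan2(320, 768), 0]) cube([28, 51, 832]);
translate([703, 863, 0]) mirror([1, 0, 0]) rotate([0, atan2(320, 768), 0]) cube([28, 51, 832]);


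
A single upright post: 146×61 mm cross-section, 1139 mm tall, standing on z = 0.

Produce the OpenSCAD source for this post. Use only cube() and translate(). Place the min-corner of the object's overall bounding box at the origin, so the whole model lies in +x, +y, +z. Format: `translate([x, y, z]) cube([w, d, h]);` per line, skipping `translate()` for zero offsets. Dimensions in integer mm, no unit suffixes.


cube([146, 61, 1139]);


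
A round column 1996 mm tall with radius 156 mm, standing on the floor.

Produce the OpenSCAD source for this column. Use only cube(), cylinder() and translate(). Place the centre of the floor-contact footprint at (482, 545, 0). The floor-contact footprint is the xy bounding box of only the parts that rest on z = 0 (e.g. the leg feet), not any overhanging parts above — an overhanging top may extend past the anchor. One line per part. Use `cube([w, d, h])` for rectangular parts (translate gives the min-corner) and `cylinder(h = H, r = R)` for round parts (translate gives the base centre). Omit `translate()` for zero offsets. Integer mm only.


translate([482, 545, 0]) cylinder(h = 1996, r = 156);


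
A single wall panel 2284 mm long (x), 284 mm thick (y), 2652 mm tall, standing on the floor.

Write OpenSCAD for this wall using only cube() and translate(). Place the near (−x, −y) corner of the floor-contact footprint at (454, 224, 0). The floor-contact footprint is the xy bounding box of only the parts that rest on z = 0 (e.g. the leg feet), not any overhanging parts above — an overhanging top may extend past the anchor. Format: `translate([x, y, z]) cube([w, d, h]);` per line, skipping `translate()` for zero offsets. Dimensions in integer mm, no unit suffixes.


translate([454, 224, 0]) cube([2284, 284, 2652]);


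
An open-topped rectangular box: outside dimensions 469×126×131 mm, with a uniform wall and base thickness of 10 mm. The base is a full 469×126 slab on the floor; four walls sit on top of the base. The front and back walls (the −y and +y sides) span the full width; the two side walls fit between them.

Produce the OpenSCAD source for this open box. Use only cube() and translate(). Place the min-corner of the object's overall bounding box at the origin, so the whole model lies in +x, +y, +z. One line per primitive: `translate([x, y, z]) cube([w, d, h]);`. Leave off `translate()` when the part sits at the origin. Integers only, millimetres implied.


cube([469, 126, 10]);
translate([0, 0, 10]) cube([469, 10, 121]);
translate([0, 116, 10]) cube([469, 10, 121]);
translate([0, 10, 10]) cube([10, 106, 121]);
translate([459, 10, 10]) cube([10, 106, 121]);


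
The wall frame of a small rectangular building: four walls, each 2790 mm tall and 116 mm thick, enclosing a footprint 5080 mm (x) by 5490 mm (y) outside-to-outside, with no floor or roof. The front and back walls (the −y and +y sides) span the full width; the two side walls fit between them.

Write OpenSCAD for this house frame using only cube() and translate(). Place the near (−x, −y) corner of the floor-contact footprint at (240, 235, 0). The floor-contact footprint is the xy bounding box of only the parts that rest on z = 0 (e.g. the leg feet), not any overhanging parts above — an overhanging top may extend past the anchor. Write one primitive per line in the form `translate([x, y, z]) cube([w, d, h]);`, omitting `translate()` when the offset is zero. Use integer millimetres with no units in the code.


translate([240, 235, 0]) cube([5080, 116, 2790]);
translate([240, 5609, 0]) cube([5080, 116, 2790]);
translate([240, 351, 0]) cube([116, 5258, 2790]);
translate([5204, 351, 0]) cube([116, 5258, 2790]);


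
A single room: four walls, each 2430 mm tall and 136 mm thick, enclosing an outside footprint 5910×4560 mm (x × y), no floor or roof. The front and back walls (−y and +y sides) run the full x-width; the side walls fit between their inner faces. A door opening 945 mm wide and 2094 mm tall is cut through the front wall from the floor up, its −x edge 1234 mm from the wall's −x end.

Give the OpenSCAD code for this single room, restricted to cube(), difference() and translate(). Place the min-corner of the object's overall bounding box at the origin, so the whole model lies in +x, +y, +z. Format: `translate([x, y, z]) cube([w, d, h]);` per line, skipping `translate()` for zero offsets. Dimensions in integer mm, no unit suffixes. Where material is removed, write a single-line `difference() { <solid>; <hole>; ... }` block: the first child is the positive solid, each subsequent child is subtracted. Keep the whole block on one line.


difference() { cube([5910, 136, 2430]); translate([1234, 0, 0]) cube([945, 136, 2094]); }
translate([0, 4424, 0]) cube([5910, 136, 2430]);
translate([0, 136, 0]) cube([136, 4288, 2430]);
translate([5774, 136, 0]) cube([136, 4288, 2430]);


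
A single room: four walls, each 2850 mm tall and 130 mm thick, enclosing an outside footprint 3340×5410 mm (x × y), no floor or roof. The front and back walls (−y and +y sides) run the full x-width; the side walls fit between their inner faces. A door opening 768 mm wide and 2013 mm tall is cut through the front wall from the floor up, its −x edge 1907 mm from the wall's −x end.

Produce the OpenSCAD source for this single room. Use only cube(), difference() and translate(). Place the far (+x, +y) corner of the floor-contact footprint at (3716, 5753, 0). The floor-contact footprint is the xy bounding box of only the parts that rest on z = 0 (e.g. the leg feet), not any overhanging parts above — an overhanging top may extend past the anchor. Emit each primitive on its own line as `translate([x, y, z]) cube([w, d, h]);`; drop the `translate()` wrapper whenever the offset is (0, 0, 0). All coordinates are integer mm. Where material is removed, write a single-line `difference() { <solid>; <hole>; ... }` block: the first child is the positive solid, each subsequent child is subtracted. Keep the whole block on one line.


difference() { translate([376, 343, 0]) cube([3340, 130, 2850]); translate([2283, 343, 0]) cube([768, 130, 2013]); }
translate([376, 5623, 0]) cube([3340, 130, 2850]);
translate([376, 473, 0]) cube([130, 5150, 2850]);
translate([3586, 473, 0]) cube([130, 5150, 2850]);


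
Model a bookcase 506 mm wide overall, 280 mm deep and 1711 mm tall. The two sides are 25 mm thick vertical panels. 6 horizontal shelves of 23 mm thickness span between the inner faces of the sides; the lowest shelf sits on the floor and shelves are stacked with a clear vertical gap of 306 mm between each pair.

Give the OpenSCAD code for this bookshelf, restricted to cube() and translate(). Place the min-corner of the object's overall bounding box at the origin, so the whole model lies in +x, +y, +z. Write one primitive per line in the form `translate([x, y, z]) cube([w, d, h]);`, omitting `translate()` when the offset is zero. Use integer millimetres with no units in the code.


cube([25, 280, 1711]);
translate([481, 0, 0]) cube([25, 280, 1711]);
translate([25, 0, 0]) cube([456, 280, 23]);
translate([25, 0, 329]) cube([456, 280, 23]);
translate([25, 0, 658]) cube([456, 280, 23]);
translate([25, 0, 987]) cube([456, 280, 23]);
translate([25, 0, 1316]) cube([456, 280, 23]);
translate([25, 0, 1645]) cube([456, 280, 23]);


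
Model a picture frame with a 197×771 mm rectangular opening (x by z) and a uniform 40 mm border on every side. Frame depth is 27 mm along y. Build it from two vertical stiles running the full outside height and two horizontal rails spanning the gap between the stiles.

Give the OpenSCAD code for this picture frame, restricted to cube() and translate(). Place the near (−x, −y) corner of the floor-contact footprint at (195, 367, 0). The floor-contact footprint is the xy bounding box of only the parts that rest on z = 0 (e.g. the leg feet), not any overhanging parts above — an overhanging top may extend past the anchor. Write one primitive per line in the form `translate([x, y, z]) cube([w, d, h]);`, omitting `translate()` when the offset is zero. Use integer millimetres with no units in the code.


translate([195, 367, 0]) cube([40, 27, 851]);
translate([432, 367, 0]) cube([40, 27, 851]);
translate([235, 367, 0]) cube([197, 27, 40]);
translate([235, 367, 811]) cube([197, 27, 40]);


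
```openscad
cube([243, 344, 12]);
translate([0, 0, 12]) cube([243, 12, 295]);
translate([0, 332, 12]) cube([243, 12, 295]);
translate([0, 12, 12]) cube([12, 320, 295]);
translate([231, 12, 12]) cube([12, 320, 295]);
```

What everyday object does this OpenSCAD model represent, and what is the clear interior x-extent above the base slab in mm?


An open box. The internal width is 219 mm.

A 243×344 base slab with four walls standing on it — an open box. The base is 243 mm wide and the walls are 12 mm thick, so the internal width is 243 − 2 × 12 = 219 mm.


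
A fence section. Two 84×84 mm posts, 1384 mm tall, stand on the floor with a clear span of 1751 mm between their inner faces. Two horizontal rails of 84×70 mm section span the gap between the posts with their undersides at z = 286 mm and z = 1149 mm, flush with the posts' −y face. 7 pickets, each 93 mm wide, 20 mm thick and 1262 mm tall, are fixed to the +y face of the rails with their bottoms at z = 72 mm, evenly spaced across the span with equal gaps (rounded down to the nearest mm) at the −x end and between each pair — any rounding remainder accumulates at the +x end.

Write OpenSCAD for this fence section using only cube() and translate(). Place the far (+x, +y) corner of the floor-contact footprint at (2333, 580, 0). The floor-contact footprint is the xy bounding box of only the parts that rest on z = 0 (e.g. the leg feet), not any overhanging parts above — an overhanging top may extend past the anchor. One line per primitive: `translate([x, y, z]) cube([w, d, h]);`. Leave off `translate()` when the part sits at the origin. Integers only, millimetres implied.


translate([414, 496, 0]) cube([84, 84, 1384]);
translate([2249, 496, 0]) cube([84, 84, 1384]);
translate([498, 496, 286]) cube([1751, 84, 70]);
translate([498, 496, 1149]) cube([1751, 84, 70]);
translate([635, 580, 72]) cube([93, 20, 1262]);
translate([865, 580, 72]) cube([93, 20, 1262]);
translate([1095, 580, 72]) cube([93, 20, 1262]);
translate([1325, 580, 72]) cube([93, 20, 1262]);
translate([1555, 580, 72]) cube([93, 20, 1262]);
translate([1785, 580, 72]) cube([93, 20, 1262]);
translate([2015, 580, 72]) cube([93, 20, 1262]);


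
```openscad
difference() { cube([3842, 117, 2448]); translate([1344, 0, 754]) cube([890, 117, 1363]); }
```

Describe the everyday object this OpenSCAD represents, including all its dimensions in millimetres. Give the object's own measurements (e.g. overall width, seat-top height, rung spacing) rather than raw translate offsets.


A wall 3842 mm long (x), 117 mm thick (y), 2448 mm tall, with a rectangular window opening cut through it. The opening is 890 mm wide and 1363 mm tall; its sill is at z = 754 mm and its near (−x) edge is 1344 mm from the wall's −x end. The opening passes through the full wall thickness.


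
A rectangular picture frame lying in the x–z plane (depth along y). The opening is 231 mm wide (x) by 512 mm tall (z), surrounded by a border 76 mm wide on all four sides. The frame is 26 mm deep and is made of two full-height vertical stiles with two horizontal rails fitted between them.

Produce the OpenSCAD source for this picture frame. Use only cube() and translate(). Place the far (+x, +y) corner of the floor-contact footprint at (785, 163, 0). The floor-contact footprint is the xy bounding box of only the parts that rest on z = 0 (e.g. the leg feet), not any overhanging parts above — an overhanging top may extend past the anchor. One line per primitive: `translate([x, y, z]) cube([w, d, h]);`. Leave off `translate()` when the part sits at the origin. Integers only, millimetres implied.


translate([402, 137, 0]) cube([76, 26, 664]);
translate([709, 137, 0]) cube([76, 26, 664]);
translate([478, 137, 0]) cube([231, 26, 76]);
translate([478, 137, 588]) cube([231, 26, 76]);


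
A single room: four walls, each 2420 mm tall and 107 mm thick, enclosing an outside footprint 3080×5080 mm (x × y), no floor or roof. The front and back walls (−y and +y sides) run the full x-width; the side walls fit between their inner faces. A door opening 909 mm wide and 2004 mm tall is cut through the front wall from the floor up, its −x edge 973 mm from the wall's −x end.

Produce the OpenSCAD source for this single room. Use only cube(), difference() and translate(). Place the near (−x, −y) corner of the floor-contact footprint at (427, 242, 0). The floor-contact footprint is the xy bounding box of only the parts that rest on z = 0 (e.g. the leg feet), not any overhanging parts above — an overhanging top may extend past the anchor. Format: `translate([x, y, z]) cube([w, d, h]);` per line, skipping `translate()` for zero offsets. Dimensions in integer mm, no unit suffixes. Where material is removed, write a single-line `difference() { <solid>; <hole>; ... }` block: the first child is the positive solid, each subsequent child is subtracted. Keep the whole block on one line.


difference() { translate([427, 242, 0]) cube([3080, 107, 2420]); translate([1400, 242, 0]) cube([909, 107, 2004]); }
translate([427, 5215, 0]) cube([3080, 107, 2420]);
translate([427, 349, 0]) cube([107, 4866, 2420]);
translate([3400, 349, 0]) cube([107, 4866, 2420]);


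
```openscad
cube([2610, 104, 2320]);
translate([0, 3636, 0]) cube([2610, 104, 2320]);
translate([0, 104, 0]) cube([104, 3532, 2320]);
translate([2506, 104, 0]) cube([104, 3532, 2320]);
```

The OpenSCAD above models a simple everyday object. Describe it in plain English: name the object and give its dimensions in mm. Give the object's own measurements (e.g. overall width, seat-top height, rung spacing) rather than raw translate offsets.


The wall frame of a small rectangular building: four walls, each 2320 mm tall and 104 mm thick, enclosing a footprint 2610 mm (x) by 3740 mm (y) outside-to-outside, with no floor or roof. The front and back walls (the −y and +y sides) span the full width; the two side walls fit between them.


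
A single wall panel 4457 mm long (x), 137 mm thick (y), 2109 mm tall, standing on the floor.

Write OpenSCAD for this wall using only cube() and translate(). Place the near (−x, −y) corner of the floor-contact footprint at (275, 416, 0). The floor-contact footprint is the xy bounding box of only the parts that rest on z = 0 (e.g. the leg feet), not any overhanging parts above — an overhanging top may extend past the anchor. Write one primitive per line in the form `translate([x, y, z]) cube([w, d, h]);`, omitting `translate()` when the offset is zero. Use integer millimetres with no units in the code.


translate([275, 416, 0]) cube([4457, 137, 2109]);


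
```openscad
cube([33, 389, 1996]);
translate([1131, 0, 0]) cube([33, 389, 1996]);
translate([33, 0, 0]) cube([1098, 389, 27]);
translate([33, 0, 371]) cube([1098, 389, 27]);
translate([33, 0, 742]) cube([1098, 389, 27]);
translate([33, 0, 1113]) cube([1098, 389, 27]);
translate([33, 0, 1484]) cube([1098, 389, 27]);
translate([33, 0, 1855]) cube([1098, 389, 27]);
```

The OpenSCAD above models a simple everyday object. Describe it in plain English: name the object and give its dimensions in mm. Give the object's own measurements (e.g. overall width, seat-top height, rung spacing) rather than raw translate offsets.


An open bookshelf. Two side panels, each 33 mm thick, 389 mm deep and 1996 mm tall, stand 1164 mm apart (outside-to-outside). Between them sit 6 shelves, each 27 mm thick and 389 mm deep, spanning the full gap between the sides. The bottom shelf rests on the floor (its underside at z = 0) and the clear gap between one shelf's top and the next shelf's underside is 344 mm.


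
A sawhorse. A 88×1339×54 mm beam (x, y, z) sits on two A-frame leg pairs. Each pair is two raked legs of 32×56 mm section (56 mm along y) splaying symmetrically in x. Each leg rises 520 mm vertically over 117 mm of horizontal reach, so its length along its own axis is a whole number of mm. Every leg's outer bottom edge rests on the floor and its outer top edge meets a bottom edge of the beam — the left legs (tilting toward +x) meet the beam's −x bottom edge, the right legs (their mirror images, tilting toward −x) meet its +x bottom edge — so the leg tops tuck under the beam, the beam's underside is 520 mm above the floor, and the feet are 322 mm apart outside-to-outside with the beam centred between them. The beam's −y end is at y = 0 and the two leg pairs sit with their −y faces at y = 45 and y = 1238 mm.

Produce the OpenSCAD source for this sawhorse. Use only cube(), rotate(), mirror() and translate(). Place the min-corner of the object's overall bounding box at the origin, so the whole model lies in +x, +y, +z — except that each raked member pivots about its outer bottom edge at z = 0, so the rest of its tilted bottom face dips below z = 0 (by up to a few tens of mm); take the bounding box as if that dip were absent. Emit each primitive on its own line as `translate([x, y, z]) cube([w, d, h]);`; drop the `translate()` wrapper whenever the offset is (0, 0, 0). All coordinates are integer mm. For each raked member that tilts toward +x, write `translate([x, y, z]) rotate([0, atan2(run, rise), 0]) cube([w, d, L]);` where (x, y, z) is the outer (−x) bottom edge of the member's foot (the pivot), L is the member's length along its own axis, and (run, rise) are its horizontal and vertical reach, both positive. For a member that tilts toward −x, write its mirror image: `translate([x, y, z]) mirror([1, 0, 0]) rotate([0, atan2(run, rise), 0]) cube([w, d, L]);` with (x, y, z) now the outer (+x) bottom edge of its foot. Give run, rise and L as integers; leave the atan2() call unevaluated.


// leg length = √(117² + 520²) = 533
// right-leg outer foot x = 2·117 + 88 = 322
// beam min-corner = (117, 0, 520)
translate([117, 0, 520]) cube([88, 1339, 54]);
translate([0, 45, 0]) rotate([0, atan2(117, 520), 0]) cube([32, 56, 533]);
translate([322, 45, 0]) mirror([1, 0, 0]) rotate([0, atan2(117, 520), 0]) cube([32, 56, 533]);
translate([0, 1238, 0]) rotate([0, atan2(117, 520), 0]) cube([32, 56, 533]);
translate([322, 1238, 0]) mirror([1, 0, 0]) rotate([0, atan2(117, 520), 0]) cube([32, 56, 533]);


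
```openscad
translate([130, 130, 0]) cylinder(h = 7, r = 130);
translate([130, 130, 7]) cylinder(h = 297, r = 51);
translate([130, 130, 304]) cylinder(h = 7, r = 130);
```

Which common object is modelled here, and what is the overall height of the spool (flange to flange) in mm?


A spool. The overall height is 311 mm.

Three coaxial cylinders, large–small–large — a spool. Two 7 mm flanges and a 297 mm core give 7 + 297 + 7 = 311 mm.


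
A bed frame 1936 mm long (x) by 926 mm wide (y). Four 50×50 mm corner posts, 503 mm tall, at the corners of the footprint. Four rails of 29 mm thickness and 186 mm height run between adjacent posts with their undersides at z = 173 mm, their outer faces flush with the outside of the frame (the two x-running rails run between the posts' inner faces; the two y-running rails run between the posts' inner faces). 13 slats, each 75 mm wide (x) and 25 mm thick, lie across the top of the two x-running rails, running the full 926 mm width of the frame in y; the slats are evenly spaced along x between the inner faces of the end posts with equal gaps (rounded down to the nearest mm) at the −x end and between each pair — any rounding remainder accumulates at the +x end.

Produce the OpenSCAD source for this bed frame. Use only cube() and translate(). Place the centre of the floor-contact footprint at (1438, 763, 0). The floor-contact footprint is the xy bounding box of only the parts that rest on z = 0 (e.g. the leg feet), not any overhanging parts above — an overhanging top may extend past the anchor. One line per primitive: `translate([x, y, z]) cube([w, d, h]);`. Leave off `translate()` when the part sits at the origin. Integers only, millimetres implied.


translate([470, 300, 0]) cube([50, 50, 503]);
translate([470, 1176, 0]) cube([50, 50, 503]);
translate([2356, 300, 0]) cube([50, 50, 503]);
translate([2356, 1176, 0]) cube([50, 50, 503]);
translate([520, 300, 173]) cube([1836, 29, 186]);
translate([520, 1197, 173]) cube([1836, 29, 186]);
translate([470, 350, 173]) cube([29, 826, 186]);
translate([2377, 350, 173]) cube([29, 826, 186]);
translate([581, 300, 359]) cube([75, 926, 25]);
translate([717, 300, 359]) cube([75, 926, 25]);
translate([853, 300, 359]) cube([75, 926, 25]);
translate([989, 300, 359]) cube([75, 926, 25]);
translate([1125, 300, 359]) cube([75, 926, 25]);
translate([1261, 300, 359]) cube([75, 926, 25]);
translate([1397, 300, 359]) cube([75, 926, 25]);
translate([1533, 300, 359]) cube([75, 926, 25]);
translate([1669, 300, 359]) cube([75, 926, 25]);
translate([1805, 300, 359]) cube([75, 926, 25]);
translate([1941, 300, 359]) cube([75, 926, 25]);
translate([2077, 300, 359]) cube([75, 926, 25]);
translate([2213, 300, 359]) cube([75, 926, 25]);
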